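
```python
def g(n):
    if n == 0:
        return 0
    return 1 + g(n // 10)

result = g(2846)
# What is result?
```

Count of digits of 2846: 4

Answer: 4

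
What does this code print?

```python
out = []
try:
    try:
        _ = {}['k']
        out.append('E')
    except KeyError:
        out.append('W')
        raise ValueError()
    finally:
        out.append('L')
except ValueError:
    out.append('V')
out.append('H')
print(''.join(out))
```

Execution trace: 'W' (except KeyError) → 'L' (finally) → 'V' (outer except ValueError) → 'H' (after the try/except). Output: WLVH

Answer: WLVH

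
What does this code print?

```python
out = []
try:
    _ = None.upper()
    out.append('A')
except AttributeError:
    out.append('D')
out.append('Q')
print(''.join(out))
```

Execution trace: 'D' (except AttributeError) → 'Q' (after the try/except). Output: DQ

Answer: DQ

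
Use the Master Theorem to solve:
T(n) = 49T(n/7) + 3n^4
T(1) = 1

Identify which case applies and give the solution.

a=49, b=7, f(n)=3n^4. log_7(49) = 2. Since c=4 > 2 and the regularity condition holds (49(n/7)^4 = (49/7^4)n^4 with 49/7^4 < 1), Case 3 applies: T(n) = Θ(f(n)) = O(n^4).

Answer: O(n^4) - Case 3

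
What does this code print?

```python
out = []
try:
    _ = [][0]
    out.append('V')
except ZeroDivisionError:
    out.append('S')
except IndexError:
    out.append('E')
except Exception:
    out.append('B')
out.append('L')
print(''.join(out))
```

Execution trace: 'E' (except IndexError) → 'L' (after the try/except). Output: EL

Answer: EL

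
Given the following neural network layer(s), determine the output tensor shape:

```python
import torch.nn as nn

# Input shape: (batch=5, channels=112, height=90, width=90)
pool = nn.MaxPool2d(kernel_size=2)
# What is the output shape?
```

Input: (5, 112, 90, 90) -> Output: (5, 112, 45, 45)

Answer: (5, 112, 45, 45)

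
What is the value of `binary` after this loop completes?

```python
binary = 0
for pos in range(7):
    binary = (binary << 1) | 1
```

Build 7 consecutive 1-bits: 0b1111111
`binary` takes the values: 0 → 1 → 3 → 7 → 15 → 31 → 63 → 127

Answer: 127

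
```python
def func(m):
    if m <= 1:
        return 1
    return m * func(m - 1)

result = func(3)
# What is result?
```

func(3) = 3 * 2 * 1 = 6

Answer: 6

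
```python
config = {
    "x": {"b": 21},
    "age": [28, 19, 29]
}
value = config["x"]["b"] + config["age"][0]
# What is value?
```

Trace:
`config = { ...` → config = {'x': {'b': 21}, 'age': [28, 19, 29]}
`value = config["x"]["b"] + config["age"][0]` → value = 49
So value = 49

Answer: 49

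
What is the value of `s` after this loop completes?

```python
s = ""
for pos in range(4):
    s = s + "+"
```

Repeat '+' 4 times
`s` takes the values: "" → "+" → "++" → "+++" → "++++"

Answer: "++++"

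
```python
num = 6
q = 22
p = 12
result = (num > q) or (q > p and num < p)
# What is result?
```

Trace:
`num = 6` → num = 6
`q = 22` → q = 22
`p = 12` → p = 12
`result = (num > q) or (q > p and num < p)` → result = True
So result = True

Answer: True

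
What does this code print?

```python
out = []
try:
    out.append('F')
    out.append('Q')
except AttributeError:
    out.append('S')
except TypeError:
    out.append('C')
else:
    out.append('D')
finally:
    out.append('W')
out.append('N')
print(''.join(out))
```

Execution trace: 'F' (try body) → 'Q' (try body, no exception) → 'D' (else) → 'W' (finally) → 'N' (after the try/except). Output: FQDWN

Answer: FQDWN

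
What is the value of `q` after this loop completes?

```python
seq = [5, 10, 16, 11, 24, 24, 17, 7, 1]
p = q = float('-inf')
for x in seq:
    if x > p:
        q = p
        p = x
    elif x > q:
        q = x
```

Second largest (with repeats) in [5, 10, 16, 11, 24, 24, 17, 7, 1]
`q` takes the values: -inf → 5 → 10 → 11 → 16 → 24

Answer: 24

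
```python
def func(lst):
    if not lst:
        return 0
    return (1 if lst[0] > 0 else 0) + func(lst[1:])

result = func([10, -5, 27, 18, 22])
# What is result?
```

Count of positive elements in [10, -5, 27, 18, 22] = 4

Answer: 4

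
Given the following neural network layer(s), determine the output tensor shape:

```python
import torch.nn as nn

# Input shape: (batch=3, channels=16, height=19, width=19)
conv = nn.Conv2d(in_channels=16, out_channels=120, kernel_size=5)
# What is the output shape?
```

Input: (3, 16, 19, 19) -> Output: (3, 120, 15, 15)

Answer: (3, 120, 15, 15)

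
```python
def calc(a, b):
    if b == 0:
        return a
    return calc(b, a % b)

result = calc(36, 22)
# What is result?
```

calc(36, 22) -> calc(22, 14) -> calc(14, 8) -> calc(8, 6) -> calc(6, 2) -> calc(2, 0) -> 2

Answer: 2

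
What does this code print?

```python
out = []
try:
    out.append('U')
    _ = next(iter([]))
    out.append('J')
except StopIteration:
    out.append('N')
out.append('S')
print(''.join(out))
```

Execution trace: 'U' (try body) → 'N' (except StopIteration) → 'S' (after the try/except). Output: UNS

Answer: UNS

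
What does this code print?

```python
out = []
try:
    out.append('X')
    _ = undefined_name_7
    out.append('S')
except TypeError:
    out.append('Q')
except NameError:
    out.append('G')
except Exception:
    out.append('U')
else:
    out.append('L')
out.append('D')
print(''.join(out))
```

Execution trace: 'X' (try body) → 'G' (except NameError) → 'D' (after the try/except). Output: XGD

Answer: XGD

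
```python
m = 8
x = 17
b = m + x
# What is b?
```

Trace:
`m = 8` → m = 8
`x = 17` → x = 17
`b = m + x` → b = 25
So b = 25

Answer: 25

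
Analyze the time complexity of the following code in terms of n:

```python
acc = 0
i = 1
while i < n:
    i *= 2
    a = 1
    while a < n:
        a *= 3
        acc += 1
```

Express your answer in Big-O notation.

Each loop level contributes: log n × log n. Multiplying the contributions gives O(log² n).

Answer: O(log² n)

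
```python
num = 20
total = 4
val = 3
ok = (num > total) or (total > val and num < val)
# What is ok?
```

Trace:
`num = 20` → num = 20
`total = 4` → total = 4
`val = 3` → val = 3
`ok = (num > total) or (total > val and num < val)` → ok = True
So ok = True

Answer: True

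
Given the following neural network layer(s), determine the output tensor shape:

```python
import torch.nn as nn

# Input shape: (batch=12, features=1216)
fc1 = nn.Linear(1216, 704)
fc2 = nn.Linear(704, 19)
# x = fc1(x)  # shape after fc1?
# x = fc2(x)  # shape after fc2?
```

Input: (12, 1216) -> after fc1: (12, 704) -> Output: (12, 19)

Answer: (12, 19)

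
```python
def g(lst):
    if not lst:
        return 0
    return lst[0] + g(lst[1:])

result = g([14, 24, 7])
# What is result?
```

14 + 24 + 7 + 0 = 45

Answer: 45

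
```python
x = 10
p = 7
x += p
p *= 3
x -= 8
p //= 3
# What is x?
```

Trace:
`x = 10` → x = 10
`p = 7` → p = 7
`x += p` → x = 17
`p *= 3` → p = 21
`x -= 8` → x = 9
`p //= 3` → p = 7
So x = 9

Answer: 9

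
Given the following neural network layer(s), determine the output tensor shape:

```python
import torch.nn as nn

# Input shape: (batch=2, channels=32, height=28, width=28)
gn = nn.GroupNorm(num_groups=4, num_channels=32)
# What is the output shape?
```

Input: (2, 32, 28, 28) -> Output: (2, 32, 28, 28)

Answer: (2, 32, 28, 28)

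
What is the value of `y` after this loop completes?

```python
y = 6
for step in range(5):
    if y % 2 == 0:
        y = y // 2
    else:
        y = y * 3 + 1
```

Collatz-style transformation from 6
`y` takes the values: 6 → 3 → 10 → 5 → 16 → 8

Answer: 8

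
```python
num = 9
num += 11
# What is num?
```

Trace:
`num = 9` → num = 9
`num += 11` → num = 20
So num = 20

Answer: 20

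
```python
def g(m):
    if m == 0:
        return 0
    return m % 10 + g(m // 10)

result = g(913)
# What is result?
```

Sum of digits of 913: 3 + 1 + 9 = 13

Answer: 13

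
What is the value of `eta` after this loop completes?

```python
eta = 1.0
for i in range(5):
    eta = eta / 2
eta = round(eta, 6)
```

Halving LR 5 times: 1 / 2^5
`eta` takes the values: 1.0 → 0.5 → 0.25 → 0.125 → 0.0625 → 0.03125

Answer: 0.03125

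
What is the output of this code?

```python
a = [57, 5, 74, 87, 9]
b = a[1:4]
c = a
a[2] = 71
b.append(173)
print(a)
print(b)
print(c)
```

Key concept: slice vs alias.
Step by step:
`a = [57, 5, 74, 87, 9]` → a = [57, 5, 74, 87, 9]
`b = a[1:4]` → b = [5, 74, 87]
`c = a` → c = [57, 5, 74, 87, 9] (same object as a)
`a[2] = 71` → a = [57, 5, 71, 87, 9] (same object as c); c = [57, 5, 71, 87, 9] (same object as a)
`b.append(173)` → b = [5, 74, 87, 173]
`print(a)` → prints [57, 5, 71, 87, 9]
`print(b)` → prints [5, 74, 87, 173]
`print(c)` → prints [57, 5, 71, 87, 9]

Answer:
[57, 5, 71, 87, 9]
[5, 74, 87, 173]
[57, 5, 71, 87, 9]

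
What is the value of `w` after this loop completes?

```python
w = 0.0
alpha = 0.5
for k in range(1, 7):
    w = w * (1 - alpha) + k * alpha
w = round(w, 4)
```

Moving average with lr=0.5
`w` takes the values: 0.0 → 0.5 → 1.25 → 2.125 → 3.0625 → 4.03125 → 5.015625 → 5.0156

Answer: 5.0156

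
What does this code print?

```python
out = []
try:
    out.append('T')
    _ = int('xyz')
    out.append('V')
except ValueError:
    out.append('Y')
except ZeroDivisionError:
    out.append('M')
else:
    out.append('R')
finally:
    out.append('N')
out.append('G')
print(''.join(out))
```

Execution trace: 'T' (try body) → 'Y' (except ValueError) → 'N' (finally) → 'G' (after the try/except). Output: TYNG

Answer: TYNG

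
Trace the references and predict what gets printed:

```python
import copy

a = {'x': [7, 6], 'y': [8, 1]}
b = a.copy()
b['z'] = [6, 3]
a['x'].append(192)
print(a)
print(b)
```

Key concept: shallow copy of dict with mutable values.
Step by step:
`a = {'x': [7, 6], 'y': [8, 1]}` → a = {'x': [7, 6], 'y': [8, 1]}
`b = a.copy()` → b = {'x': [7, 6], 'y': [8, 1]}
`b['z'] = [6, 3]` → b = {'x': [7, 6], 'y': [8, 1], 'z': [6, 3]}
`a['x'].append(192)` → a = {'x': [7, 6, 192], 'y': [8, 1]}; b = {'x': [7, 6, 192], 'y': [8, 1], 'z': [6, 3]}
`print(a)` → prints {'x': [7, 6, 192], 'y': [8, 1]}
`print(b)` → prints {'x': [7, 6, 192], 'y': [8, 1], 'z': [6, 3]}

Answer:
{'x': [7, 6, 192], 'y': [8, 1]}
{'x': [7, 6, 192], 'y': [8, 1], 'z': [6, 3]}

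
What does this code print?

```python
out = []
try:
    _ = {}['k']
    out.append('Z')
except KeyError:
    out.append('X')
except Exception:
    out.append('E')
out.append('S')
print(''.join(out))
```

Execution trace: 'X' (except KeyError) → 'S' (after the try/except). Output: XS

Answer: XS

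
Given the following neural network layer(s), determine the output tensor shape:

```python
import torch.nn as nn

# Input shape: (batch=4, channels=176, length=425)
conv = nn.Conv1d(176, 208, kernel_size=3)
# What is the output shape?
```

Input: (4, 176, 425) -> Output: (4, 208, 423)

Answer: (4, 208, 423)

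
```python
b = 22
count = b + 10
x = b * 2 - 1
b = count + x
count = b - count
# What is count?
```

Trace:
`b = 22` → b = 22
`count = b + 10` → count = 32
`x = b * 2 - 1` → x = 43
`b = count + x` → b = 75
`count = b - count` → count = 43
So count = 43

Answer: 43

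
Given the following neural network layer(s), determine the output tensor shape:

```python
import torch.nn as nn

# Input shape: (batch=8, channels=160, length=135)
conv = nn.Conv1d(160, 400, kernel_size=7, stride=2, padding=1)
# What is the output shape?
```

Input: (8, 160, 135) -> Output: (8, 400, 66)

Answer: (8, 400, 66)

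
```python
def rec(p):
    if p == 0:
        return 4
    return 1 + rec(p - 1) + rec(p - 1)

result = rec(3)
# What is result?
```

rec(p) = 1 + 2·rec(p-1), rec(0)=4. Closed form: (4+1)·2^3 - 1 = 39.

Answer: 39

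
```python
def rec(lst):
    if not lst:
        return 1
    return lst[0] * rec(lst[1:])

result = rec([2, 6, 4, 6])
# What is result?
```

Product over [2, 6, 4, 6] = 2 * 6 * 4 * 6 = 288

Answer: 288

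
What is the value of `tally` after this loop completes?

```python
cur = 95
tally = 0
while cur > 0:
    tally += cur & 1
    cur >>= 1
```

Count set bits in 95 (binary: 0b1011111)
`tally` takes the values: 0 → 1 → 2 → 3 → 4 → 5 → 6

Answer: 6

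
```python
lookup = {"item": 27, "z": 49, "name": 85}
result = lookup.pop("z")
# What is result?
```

Trace:
`lookup = {"item": 27, "z": 49, "name": 85}` → lookup = {'item': 27, 'z': 49, 'name': 85}
`result = lookup.pop("z")` → lookup = {'item': 27, 'name': 85}; result = 49
So result = 49

Answer: 49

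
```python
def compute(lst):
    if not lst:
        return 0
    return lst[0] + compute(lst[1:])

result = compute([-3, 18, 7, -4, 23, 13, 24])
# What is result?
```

(-3) + 18 + 7 + (-4) + 23 + 13 + 24 + 0 = 78

Answer: 78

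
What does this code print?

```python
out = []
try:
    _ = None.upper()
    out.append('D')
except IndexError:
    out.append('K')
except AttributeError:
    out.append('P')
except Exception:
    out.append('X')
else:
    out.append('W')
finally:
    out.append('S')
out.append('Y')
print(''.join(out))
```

Execution trace: 'P' (except AttributeError) → 'S' (finally) → 'Y' (after the try/except). Output: PSY

Answer: PSY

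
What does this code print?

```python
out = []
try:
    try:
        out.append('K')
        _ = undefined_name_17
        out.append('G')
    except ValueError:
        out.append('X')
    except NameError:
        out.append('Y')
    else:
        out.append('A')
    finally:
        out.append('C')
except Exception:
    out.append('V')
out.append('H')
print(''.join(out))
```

Execution trace: 'K' (inner try body) → 'Y' (inner except NameError) → 'C' (inner finally) → 'H' (after the try/except). Output: KYCH

Answer: KYCH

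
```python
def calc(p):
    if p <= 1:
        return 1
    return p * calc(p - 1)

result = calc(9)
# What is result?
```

calc(9) = 9 * 8 * 7 * 6 * 5 * 4 * 3 * 2 * 1 = 362880

Answer: 362880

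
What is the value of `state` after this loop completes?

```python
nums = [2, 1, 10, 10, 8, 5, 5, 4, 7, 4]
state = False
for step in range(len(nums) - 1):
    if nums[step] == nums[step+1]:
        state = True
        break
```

Check consecutive duplicates in [2, 1, 10, 10, 8, 5, 5, 4, 7, 4]
`state` takes the values: False → True

Answer: True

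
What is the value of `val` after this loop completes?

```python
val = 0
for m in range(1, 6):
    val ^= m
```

XOR of 1 to 5
`val` takes the values: 0 → 1 → 3 → 0 → 4 → 1

Answer: 1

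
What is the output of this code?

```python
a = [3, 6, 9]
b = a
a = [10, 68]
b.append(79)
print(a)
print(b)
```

Key concept: rebinding vs mutation: a is rebound to a new list, b still points at the original.
Step by step:
`a = [3, 6, 9]` → a = [3, 6, 9]
`b = a` → b = [3, 6, 9] (same object as a)
`a = [10, 68]` → a = [10, 68]
`b.append(79)` → b = [3, 6, 9, 79]
`print(a)` → prints [10, 68]
`print(b)` → prints [3, 6, 9, 79]

Answer:
[10, 68]
[3, 6, 9, 79]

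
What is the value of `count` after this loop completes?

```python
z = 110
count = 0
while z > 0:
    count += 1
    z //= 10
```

Count digits by repeated division by 10
`count` takes the values: 0 → 1 → 2 → 3

Answer: 3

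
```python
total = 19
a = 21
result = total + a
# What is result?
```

Trace:
`total = 19` → total = 19
`a = 21` → a = 21
`result = total + a` → result = 40
So result = 40

Answer: 40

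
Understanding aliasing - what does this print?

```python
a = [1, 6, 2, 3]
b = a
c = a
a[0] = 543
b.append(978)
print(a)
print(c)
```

Key concept: multiple aliases.
Step by step:
`a = [1, 6, 2, 3]` → a = [1, 6, 2, 3]
`b = a` → b = [1, 6, 2, 3] (same object as a)
`c = a` → c = [1, 6, 2, 3] (same object as a, b)
`a[0] = 543` → a = [543, 6, 2, 3] (same object as b, c); b = [543, 6, 2, 3] (same object as a, c); c = [543, 6, 2, 3] (same object as a, b)
`b.append(978)` → a = [543, 6, 2, 3, 978] (same object as b, c); b = [543, 6, 2, 3, 978] (same object as a, c); c = [543, 6, 2, 3, 978] (same object as a, b)
`print(a)` → prints [543, 6, 2, 3, 978]
`print(c)` → prints [543, 6, 2, 3, 978]

Answer:
[543, 6, 2, 3, 978]
[543, 6, 2, 3, 978]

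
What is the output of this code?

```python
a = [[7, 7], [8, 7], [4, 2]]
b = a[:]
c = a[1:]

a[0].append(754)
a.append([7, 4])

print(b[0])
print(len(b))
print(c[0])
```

Key concept: slice with nested mutation.
Step by step:
`a = [[7, 7], [8, 7], [4, 2]]` → a = [[7, 7], [8, 7], [4, 2]]
`b = a[:]` → b = [[7, 7], [8, 7], [4, 2]]
`c = a[1:]` → c = [[8, 7], [4, 2]]
`a[0].append(754)` → a = [[7, 7, 754], [8, 7], [4, 2]]; b = [[7, 7, 754], [8, 7], [4, 2]]
`a.append([7, 4])` → a = [[7, 7, 754], [8, 7], [4, 2], [7, 4]]
`print(b[0])` → prints [7, 7, 754]
`print(len(b))` → prints 3
`print(c[0])` → prints [8, 7]

Answer:
[7, 7, 754]
3
[8, 7]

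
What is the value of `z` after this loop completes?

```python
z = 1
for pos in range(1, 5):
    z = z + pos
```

Start at 1, add 1 through 4
`z` takes the values: 1 → 2 → 4 → 7 → 11

Answer: 11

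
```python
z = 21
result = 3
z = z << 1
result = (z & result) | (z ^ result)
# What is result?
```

Trace:
`z = 21` → z = 21
`result = 3` → result = 3
`z = z << 1` → z = 42
`result = (z & result) | (z ^ result)` → result = 43
So result = 43

Answer: 43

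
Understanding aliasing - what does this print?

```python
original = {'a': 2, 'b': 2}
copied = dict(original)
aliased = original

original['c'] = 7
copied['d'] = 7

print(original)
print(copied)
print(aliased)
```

Key concept: dict() creates copy, assignment creates alias.
Step by step:
`original = {'a': 2, 'b': 2}` → original = {'a': 2, 'b': 2}
`copied = dict(original)` → copied = {'a': 2, 'b': 2}
`aliased = original` → aliased = {'a': 2, 'b': 2} (same object as original)
`original['c'] = 7` → original = {'a': 2, 'b': 2, 'c': 7} (same object as aliased); aliased = {'a': 2, 'b': 2, 'c': 7} (same object as original)
`copied['d'] = 7` → copied = {'a': 2, 'b': 2, 'd': 7}
`print(original)` → prints {'a': 2, 'b': 2, 'c': 7}
`print(copied)` → prints {'a': 2, 'b': 2, 'd': 7}
`print(aliased)` → prints {'a': 2, 'b': 2, 'c': 7}

Answer:
{'a': 2, 'b': 2, 'c': 7}
{'a': 2, 'b': 2, 'd': 7}
{'a': 2, 'b': 2, 'c': 7}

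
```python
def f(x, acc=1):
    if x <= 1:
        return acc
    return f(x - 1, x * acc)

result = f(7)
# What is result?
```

Accumulator trace (n, acc): (7, 1) -> (6, 7) -> (5, 42) -> (4, 210) -> (3, 840) -> (2, 2520) -> (1, 5040) -> return 5040

Answer: 5040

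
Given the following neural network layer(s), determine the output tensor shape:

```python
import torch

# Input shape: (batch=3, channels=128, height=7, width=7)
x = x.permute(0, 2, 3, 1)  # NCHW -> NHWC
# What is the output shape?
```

Input: (3, 128, 7, 7) -> Output: (3, 7, 7, 128)

Answer: (3, 7, 7, 128)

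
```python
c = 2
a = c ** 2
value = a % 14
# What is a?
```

Trace:
`c = 2` → c = 2
`a = c ** 2` → a = 4
`value = a % 14` → value = 4
So a = 4

Answer: 4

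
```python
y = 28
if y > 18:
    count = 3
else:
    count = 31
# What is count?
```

Trace:
`y = 28` → y = 28
`if y > 18: ...` → y > 18 is True → count = 3
So count = 3

Answer: 3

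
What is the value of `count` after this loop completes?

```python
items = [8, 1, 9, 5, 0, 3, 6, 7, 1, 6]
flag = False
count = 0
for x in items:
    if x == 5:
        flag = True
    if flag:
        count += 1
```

Count elements after first 5 in [8, 1, 9, 5, 0, 3, 6, 7, 1, 6]
`count` takes the values: 0 → 1 → 2 → 3 → 4 → 5 → 6 → 7

Answer: 7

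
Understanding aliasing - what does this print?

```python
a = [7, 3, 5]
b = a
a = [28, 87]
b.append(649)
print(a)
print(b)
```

Key concept: rebinding vs mutation: a is rebound to a new list, b still points at the original.
Step by step:
`a = [7, 3, 5]` → a = [7, 3, 5]
`b = a` → b = [7, 3, 5] (same object as a)
`a = [28, 87]` → a = [28, 87]
`b.append(649)` → b = [7, 3, 5, 649]
`print(a)` → prints [28, 87]
`print(b)` → prints [7, 3, 5, 649]

Answer:
[28, 87]
[7, 3, 5, 649]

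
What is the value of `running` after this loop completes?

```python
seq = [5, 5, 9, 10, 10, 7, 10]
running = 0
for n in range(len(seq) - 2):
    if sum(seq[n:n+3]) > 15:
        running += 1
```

Count windows with sum > 15
`running` takes the values: 0 → 1 → 2 → 3 → 4 → 5

Answer: 5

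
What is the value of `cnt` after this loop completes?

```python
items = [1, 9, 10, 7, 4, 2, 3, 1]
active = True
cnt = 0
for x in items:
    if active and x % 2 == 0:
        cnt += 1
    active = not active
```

Count even values at even positions
`cnt` takes the values: 0 → 1 → 2

Answer: 2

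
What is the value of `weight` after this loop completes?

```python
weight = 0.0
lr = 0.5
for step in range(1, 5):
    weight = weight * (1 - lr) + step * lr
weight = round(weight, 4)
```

Moving average with lr=0.5
`weight` takes the values: 0.0 → 0.5 → 1.25 → 2.125 → 3.0625

Answer: 3.0625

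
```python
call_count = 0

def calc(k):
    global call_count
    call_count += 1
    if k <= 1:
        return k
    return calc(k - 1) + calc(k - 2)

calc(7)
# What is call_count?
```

Calls(k) = 1 + Calls(k-1) + Calls(k-2); Calls(0)=Calls(1)=1. For k=7 this gives 41.

Answer: 41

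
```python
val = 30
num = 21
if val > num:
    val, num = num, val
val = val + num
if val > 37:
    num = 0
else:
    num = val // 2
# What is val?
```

Trace:
`val = 30` → val = 30
`num = 21` → num = 21
`if val > num: ...` → val > num is True → val = 21; num = 30
`val = val + num` → val = 51
`if val > 37: ...` → val > 37 is True → num = 0
So val = 51

Answer: 51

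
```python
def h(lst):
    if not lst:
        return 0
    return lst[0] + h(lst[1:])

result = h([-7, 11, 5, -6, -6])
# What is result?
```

(-7) + 11 + 5 + (-6) + (-6) + 0 = -3

Answer: -3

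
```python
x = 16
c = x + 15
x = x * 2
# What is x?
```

Trace:
`x = 16` → x = 16
`c = x + 15` → c = 31
`x = x * 2` → x = 32
So x = 32

Answer: 32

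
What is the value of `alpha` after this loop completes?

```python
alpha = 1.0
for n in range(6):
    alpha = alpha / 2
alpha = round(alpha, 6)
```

Halving LR 6 times: 1 / 2^6
`alpha` takes the values: 1.0 → 0.5 → 0.25 → 0.125 → 0.0625 → 0.03125 → 0.015625

Answer: 0.015625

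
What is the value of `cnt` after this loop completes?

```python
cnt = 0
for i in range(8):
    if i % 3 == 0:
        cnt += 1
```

Count numbers divisible by 3 in range(8)
`cnt` takes the values: 0 → 1 → 2 → 3

Answer: 3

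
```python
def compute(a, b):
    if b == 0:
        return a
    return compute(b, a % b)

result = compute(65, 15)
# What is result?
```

compute(65, 15) -> compute(15, 5) -> compute(5, 0) -> 5

Answer: 5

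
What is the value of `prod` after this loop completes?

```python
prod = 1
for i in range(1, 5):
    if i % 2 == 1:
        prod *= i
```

Product of odd numbers 1 to 4
`prod` takes the values: 1 → 3

Answer: 3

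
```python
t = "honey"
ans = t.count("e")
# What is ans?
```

Trace:
`t = "honey"` → t = 'honey'
`ans = t.count("e")` → ans = 1
So ans = 1

Answer: 1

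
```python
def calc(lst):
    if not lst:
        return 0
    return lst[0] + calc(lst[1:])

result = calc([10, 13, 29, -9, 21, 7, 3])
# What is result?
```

10 + 13 + 29 + (-9) + 21 + 7 + 3 + 0 = 74

Answer: 74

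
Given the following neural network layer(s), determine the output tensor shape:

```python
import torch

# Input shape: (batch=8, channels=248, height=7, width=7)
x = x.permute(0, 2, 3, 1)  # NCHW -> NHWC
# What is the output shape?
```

Input: (8, 248, 7, 7) -> Output: (8, 7, 7, 248)

Answer: (8, 7, 7, 248)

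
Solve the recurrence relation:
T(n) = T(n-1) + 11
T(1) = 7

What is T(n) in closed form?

Unrolling: T(n) = T(1) + 11·(n-1) = 7 + 11(n-1) = 11n - 4.

Answer: T(n) = 11n - 4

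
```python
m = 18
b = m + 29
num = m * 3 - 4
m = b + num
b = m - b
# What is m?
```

Trace:
`m = 18` → m = 18
`b = m + 29` → b = 47
`num = m * 3 - 4` → num = 50
`m = b + num` → m = 97
`b = m - b` → b = 50
So m = 97

Answer: 97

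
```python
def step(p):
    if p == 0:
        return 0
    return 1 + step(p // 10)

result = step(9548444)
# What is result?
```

Count of digits of 9548444: 7

Answer: 7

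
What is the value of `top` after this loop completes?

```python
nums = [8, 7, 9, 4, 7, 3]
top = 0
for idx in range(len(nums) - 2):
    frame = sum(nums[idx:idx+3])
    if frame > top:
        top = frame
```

Max sum of 3-element window in [8, 7, 9, 4, 7, 3]
`top` takes the values: 0 → 24

Answer: 24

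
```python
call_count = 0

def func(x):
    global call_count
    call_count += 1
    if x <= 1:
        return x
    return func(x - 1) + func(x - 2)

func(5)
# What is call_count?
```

Calls(x) = 1 + Calls(x-1) + Calls(x-2); Calls(0)=Calls(1)=1. For x=5 this gives 15.

Answer: 15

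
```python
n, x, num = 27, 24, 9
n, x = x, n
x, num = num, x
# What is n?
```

Trace:
`n, x, num = 27, 24, 9` → n = 27; x = 24; num = 9
`n, x = x, n` → n = 24; x = 27
`x, num = num, x` → x = 9; num = 27
So n = 24

Answer: 24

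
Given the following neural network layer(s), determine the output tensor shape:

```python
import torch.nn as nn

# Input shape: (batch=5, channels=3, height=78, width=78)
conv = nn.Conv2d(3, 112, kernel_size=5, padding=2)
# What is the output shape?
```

Input: (5, 3, 78, 78) -> Output: (5, 112, 78, 78)

Answer: (5, 112, 78, 78)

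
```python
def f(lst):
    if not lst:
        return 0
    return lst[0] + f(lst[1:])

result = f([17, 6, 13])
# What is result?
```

17 + 6 + 13 + 0 = 36

Answer: 36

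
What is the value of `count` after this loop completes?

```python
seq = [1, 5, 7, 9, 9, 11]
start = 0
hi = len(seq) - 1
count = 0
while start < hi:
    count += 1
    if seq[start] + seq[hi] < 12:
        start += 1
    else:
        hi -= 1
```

Steps to find pair summing to 12
`count` takes the values: 0 → 1 → 2 → 3 → 4 → 5

Answer: 5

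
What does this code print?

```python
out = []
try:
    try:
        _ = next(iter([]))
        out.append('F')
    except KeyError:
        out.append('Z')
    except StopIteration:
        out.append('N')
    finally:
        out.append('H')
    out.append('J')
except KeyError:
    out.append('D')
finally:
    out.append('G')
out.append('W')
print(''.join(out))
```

Execution trace: 'N' (inner except StopIteration) → 'H' (inner finally) → 'J' (try body, no exception) → 'G' (finally) → 'W' (after the try/except). Output: NHJGW

Answer: NHJGW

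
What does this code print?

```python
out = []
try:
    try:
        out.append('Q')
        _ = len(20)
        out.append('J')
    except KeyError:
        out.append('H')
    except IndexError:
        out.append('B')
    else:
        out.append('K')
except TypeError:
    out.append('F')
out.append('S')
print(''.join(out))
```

Execution trace: 'Q' (inner try body) → 'F' (outer except TypeError) → 'S' (after the try/except). Output: QFS

Answer: QFS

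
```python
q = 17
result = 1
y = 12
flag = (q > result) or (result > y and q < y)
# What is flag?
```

Trace:
`q = 17` → q = 17
`result = 1` → result = 1
`y = 12` → y = 12
`flag = (q > result) or (result > y and q < y)` → flag = True
So flag = True

Answer: True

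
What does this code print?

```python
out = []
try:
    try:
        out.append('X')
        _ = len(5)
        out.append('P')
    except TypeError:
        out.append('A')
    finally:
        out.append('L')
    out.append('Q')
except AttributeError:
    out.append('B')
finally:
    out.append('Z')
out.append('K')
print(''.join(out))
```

Execution trace: 'X' (inner try body) → 'A' (inner except TypeError) → 'L' (inner finally) → 'Q' (try body, no exception) → 'Z' (finally) → 'K' (after the try/except). Output: XALQZK

Answer: XALQZK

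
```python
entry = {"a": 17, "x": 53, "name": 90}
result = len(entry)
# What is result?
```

Trace:
`entry = {"a": 17, "x": 53, "name": 90}` → entry = {'a': 17, 'x': 53, 'name': 90}
`result = len(entry)` → result = 3
So result = 3

Answer: 3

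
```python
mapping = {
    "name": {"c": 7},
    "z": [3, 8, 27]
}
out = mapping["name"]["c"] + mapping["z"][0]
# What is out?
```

Trace:
`mapping = { ...` → mapping = {'name': {'c': 7}, 'z': [3, 8, 27]}
`out = mapping["name"]["c"] + mapping["z"][0]` → out = 10
So out = 10

Answer: 10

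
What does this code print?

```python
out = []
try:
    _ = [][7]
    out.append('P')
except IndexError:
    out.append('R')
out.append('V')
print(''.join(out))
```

Execution trace: 'R' (except IndexError) → 'V' (after the try/except). Output: RV

Answer: RV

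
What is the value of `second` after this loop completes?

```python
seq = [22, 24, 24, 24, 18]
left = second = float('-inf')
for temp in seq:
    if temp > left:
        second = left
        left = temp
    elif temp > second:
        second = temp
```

Second largest (with repeats) in [22, 24, 24, 24, 18]
`second` takes the values: -inf → 22 → 24

Answer: 24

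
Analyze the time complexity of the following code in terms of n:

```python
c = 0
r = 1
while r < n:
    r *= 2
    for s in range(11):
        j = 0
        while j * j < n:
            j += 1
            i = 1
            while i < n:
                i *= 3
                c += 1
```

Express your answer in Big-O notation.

Each loop level contributes: log n × 1 × √n × log n. Multiplying the contributions gives O(√n log² n).

Answer: O(√n log² n)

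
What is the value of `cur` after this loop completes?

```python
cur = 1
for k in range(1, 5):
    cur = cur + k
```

Start at 1, add 1 through 4
`cur` takes the values: 1 → 2 → 4 → 7 → 11

Answer: 11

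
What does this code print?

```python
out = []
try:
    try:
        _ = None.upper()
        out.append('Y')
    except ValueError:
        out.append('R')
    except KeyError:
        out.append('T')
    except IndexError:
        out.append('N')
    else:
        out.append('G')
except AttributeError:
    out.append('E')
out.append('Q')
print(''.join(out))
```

Execution trace: 'E' (outer except AttributeError) → 'Q' (after the try/except). Output: EQ

Answer: EQ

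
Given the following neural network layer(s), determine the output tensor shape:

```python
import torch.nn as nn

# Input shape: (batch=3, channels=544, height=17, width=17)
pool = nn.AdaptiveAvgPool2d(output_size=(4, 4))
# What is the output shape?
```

Input: (3, 544, 17, 17) -> Output: (3, 544, 4, 4)

Answer: (3, 544, 4, 4)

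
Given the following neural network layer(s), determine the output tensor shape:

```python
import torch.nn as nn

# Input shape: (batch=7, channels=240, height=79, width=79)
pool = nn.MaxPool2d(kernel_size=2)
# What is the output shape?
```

Input: (7, 240, 79, 79) -> Output: (7, 240, 39, 39)

Answer: (7, 240, 39, 39)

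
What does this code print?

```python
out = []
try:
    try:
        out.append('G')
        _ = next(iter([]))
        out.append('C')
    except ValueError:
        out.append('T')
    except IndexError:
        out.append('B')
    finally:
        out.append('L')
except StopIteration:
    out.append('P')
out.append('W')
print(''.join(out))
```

Execution trace: 'G' (try body) → 'L' (finally) → 'P' (outer except StopIteration) → 'W' (after the try/except). Output: GLPW

Answer: GLPW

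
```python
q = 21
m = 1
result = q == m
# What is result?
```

Trace:
`q = 21` → q = 21
`m = 1` → m = 1
`result = q == m` → result = False
So result = False

Answer: False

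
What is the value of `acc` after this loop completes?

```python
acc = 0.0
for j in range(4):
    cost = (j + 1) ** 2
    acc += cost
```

Sum of squared losses 1² + 2² + ... + 4²
`acc` takes the values: 0.0 → 1.0 → 5.0 → 14.0 → 30.0

Answer: 30.0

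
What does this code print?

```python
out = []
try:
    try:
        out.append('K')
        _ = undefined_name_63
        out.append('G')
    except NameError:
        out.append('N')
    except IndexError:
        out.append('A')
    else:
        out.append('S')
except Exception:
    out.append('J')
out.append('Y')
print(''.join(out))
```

Execution trace: 'K' (inner try body) → 'N' (inner except NameError) → 'Y' (after the try/except). Output: KNY

Answer: KNY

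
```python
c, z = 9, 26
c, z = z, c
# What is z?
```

Trace:
`c, z = 9, 26` → c = 9; z = 26
`c, z = z, c` → c = 26; z = 9
So z = 9

Answer: 9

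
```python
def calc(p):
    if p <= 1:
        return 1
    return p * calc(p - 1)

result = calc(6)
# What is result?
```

calc(6) = 6 * 5 * 4 * 3 * 2 * 1 = 720

Answer: 720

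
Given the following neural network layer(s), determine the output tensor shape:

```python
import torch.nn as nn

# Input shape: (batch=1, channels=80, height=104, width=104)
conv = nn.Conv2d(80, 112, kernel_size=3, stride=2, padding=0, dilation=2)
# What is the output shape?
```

Input: (1, 80, 104, 104) -> Output: (1, 112, 50, 50)

Answer: (1, 112, 50, 50)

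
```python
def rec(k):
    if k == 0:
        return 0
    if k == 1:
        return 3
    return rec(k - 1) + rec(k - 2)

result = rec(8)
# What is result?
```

Build up from base cases: rec(0)=0, rec(1)=3, rec(2)=3, rec(3)=6, rec(4)=9, rec(5)=15, rec(6)=24, ..., rec(8)=63

Answer: 63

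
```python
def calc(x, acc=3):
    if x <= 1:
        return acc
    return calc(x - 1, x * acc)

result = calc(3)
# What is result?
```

Accumulator trace (n, acc): (3, 3) -> (2, 9) -> (1, 18) -> return 18

Answer: 18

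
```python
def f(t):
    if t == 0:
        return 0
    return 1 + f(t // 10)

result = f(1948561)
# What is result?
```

Count of digits of 1948561: 7

Answer: 7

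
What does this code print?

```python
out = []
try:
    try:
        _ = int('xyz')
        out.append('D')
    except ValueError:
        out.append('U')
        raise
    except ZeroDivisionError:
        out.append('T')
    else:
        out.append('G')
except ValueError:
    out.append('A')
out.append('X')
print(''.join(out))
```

Execution trace: 'U' (inner except ValueError) → 'A' (outer except ValueError) → 'X' (after the try/except). Output: UAX

Answer: UAX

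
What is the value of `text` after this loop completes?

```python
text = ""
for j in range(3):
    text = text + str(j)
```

Concatenate digits 0 to 2
`text` takes the values: "" → "0" → "01" → "012"

Answer: "012"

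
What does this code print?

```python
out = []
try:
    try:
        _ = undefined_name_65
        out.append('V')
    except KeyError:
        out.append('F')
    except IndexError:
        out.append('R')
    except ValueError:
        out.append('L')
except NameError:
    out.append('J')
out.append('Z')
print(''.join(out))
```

Execution trace: 'J' (outer except NameError) → 'Z' (after the try/except). Output: JZ

Answer: JZ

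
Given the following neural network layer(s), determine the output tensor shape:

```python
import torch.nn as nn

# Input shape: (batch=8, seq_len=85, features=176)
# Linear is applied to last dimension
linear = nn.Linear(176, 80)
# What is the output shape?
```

Input: (8, 85, 176) -> Output: (8, 85, 80)

Answer: (8, 85, 80)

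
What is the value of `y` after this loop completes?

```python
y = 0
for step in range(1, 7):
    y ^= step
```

XOR of 1 to 6
`y` takes the values: 0 → 1 → 3 → 0 → 4 → 1 → 7

Answer: 7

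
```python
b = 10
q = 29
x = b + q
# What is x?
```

Trace:
`b = 10` → b = 10
`q = 29` → q = 29
`x = b + q` → x = 39
So x = 39

Answer: 39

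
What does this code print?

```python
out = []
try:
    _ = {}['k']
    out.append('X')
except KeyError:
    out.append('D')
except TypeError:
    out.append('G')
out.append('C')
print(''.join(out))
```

Execution trace: 'D' (except KeyError) → 'C' (after the try/except). Output: DC

Answer: DC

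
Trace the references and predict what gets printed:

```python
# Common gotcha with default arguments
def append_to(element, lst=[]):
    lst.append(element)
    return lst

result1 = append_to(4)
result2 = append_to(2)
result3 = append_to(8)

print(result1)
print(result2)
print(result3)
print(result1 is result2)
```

Key concept: mutable default argument gotcha.
Step by step:
`result1 = append_to(4)` → result1 = [4]
`result2 = append_to(2)` → result1 = [4, 2] (same object as result2); result2 = [4, 2] (same object as result1)
`result3 = append_to(8)` → result1 = [4, 2, 8] (same object as result2, result3); result2 = [4, 2, 8] (same object as result1, result3); result3 = [4, 2, 8] (same object as result1, result2)
`print(result1)` → prints [4, 2, 8]
`print(result2)` → prints [4, 2, 8]
`print(result3)` → prints [4, 2, 8]
`print(result1 is result2)` → prints True

Answer:
[4, 2, 8]
[4, 2, 8]
[4, 2, 8]
True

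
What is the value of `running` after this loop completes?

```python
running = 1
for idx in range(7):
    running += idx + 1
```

Start at 1, add 1 to 7 = 29
`running` takes the values: 1 → 2 → 4 → 7 → 11 → 16 → 22 → 29

Answer: 29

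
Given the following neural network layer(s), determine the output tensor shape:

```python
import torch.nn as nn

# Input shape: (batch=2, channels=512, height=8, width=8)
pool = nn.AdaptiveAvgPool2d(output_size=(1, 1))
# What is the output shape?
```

Input: (2, 512, 8, 8) -> Output: (2, 512, 1, 1)

Answer: (2, 512, 1, 1)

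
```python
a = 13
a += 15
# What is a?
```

Trace:
`a = 13` → a = 13
`a += 15` → a = 28
So a = 28

Answer: 28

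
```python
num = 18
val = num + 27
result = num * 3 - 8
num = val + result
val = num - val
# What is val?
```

Trace:
`num = 18` → num = 18
`val = num + 27` → val = 45
`result = num * 3 - 8` → result = 46
`num = val + result` → num = 91
`val = num - val` → val = 46
So val = 46

Answer: 46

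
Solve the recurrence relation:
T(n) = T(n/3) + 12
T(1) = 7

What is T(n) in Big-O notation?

Each step divides n by 3 and adds 12. After log_3(n) steps we reach T(1)=7. So T(n) = 12·log_3(n) + 7 = O(log n).

Answer: O(log n)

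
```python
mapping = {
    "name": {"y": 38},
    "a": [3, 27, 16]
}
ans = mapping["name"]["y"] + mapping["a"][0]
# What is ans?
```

Trace:
`mapping = { ...` → mapping = {'name': {'y': 38}, 'a': [3, 27, 16]}
`ans = mapping["name"]["y"] + mapping["a"][0]` → ans = 41
So ans = 41

Answer: 41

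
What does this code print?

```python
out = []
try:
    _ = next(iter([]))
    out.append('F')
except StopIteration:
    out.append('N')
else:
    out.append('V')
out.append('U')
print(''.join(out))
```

Execution trace: 'N' (except StopIteration) → 'U' (after the try/except). Output: NU

Answer: NU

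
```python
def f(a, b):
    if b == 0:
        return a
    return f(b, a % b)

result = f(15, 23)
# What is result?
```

f(15, 23) -> f(23, 15) -> f(15, 8) -> f(8, 7) -> f(7, 1) -> f(1, 0) -> 1

Answer: 1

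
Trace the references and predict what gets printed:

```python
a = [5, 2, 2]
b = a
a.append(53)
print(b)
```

Key concept: basic list aliasing.
Step by step:
`a = [5, 2, 2]` → a = [5, 2, 2]
`b = a` → b = [5, 2, 2] (same object as a)
`a.append(53)` → a = [5, 2, 2, 53] (same object as b); b = [5, 2, 2, 53] (same object as a)
`print(b)` → prints [5, 2, 2, 53]

Answer: [5, 2, 2, 53]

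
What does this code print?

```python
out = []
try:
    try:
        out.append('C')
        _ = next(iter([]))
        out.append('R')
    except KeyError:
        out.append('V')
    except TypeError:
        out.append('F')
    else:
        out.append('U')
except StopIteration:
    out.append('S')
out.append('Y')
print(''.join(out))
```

Execution trace: 'C' (try body) → 'S' (outer except StopIteration) → 'Y' (after the try/except). Output: CSY

Answer: CSY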